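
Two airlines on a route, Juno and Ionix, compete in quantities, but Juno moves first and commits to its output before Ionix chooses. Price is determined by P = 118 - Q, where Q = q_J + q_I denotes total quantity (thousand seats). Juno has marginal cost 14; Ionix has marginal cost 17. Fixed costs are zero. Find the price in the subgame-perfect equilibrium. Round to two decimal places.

40.75

The follower Ionix best-responds to any q_J: π_I = (118 - Q)q_I - 17q_I.
∂π_I/∂q_I = 101 - q_J - 2q_I = 0 gives the reaction function q_I = (101 - q_J)/2.
The leader anticipates this reaction. Substituting into P = 118 - Q gives P = 135/2 - (1/2)q_J, so π_J = (135/2 - (1/2)q_J)q_J - 14q_J.
Maximising: ∂π_J/∂q_J = 107/2 - q_J = 0, giving q_J = 107/2.
Then q_I = (101 - 107/2)/2 = 95/4.
Total output Q = 309/4, so price P = 118 - 309/4 = 163/4.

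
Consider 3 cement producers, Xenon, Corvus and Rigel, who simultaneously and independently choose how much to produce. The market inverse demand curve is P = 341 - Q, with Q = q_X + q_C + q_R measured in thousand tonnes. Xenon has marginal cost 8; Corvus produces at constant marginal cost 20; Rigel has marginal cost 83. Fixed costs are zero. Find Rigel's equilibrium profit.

Xenon's profit: π_X = (341 - Q)q_X - (8q_X). Setting ∂π_X/∂q_X = 0: 333 - 2q_X - (q_C + q_R) = 0.
Corvus's profit: π_C = (341 - Q)q_C - (20q_C). Setting ∂π_C/∂q_C = 0: 321 - 2q_C - (q_X + q_R) = 0.
Rigel's profit: π_R = (341 - Q)q_R - (83q_R). Setting ∂π_R/∂q_R = 0: 258 - 2q_R - (q_X + q_C) = 0.
Summing all 3 equations gives 912 − 4Q = 0, hence Q = 228.
Back-substituting: q_X = (333 − 228) = 105, q_C = (321 − 228) = 93, q_R = (258 − 228) = 30.
Price P = 341 - 228 = 113.
Rigel's profit: (113 - 83)·30 = 900.

900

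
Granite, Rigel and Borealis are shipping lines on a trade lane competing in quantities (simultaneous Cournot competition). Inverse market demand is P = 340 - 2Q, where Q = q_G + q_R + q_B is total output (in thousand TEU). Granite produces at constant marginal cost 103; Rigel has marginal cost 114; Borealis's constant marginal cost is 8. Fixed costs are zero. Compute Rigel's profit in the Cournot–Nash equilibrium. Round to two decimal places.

Granite's profit: π_G = (340 - 2Q)q_G - (103q_G). Setting ∂π_G/∂q_G = 0: 237 - 4q_G - 2(q_R + q_B) = 0.
Rigel's first-order condition: 226 - 4q_R - 2(q_G + q_B) = 0.
Borealis's profit: π_B = (340 - 2Q)q_B - (8q_B). Setting ∂π_B/∂q_B = 0: 332 - 4q_B - 2(q_G + q_R) = 0.
Adding the 3 conditions: 795 − 4Q − 4Q = 0, i.e. Q = 795/8.
Back-substituting: q_G = (237 − 795/4)/2 = 153/8, q_R = (226 − 795/4)/2 = 109/8, q_B = (332 − 795/4)/2 = 533/8.
Price P = 340 - 2·(795/8) = 565/4.
Rigel's profit: (565/4 - 114)·(109/8) = 371.2813.

371.28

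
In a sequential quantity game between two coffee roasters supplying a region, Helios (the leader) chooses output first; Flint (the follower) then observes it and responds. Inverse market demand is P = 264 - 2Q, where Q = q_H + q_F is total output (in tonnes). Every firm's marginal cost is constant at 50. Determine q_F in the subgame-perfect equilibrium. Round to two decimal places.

26.75

Solve by backward induction. Given q_H, the follower Flint maximises π_F = (264 - 2q_H - 2q_F)q_F - 50q_F.
Follower FOC: 214 - 2q_H - 4q_F = 0, so q_F(q_H) = (214 - 2q_H)/4.
Helios substitutes q_F(q_H) into its own profit: π_H = q_H(264 - 2q_H - (214 - 2q_H)/2) - 50q_H = (157 - q_H)q_H - 50q_H.
Leader FOC: 107 - 2q_H = 0, so q_H = 107/2.
Then q_F = (214 - 2·(107/2))/4 = 107/4.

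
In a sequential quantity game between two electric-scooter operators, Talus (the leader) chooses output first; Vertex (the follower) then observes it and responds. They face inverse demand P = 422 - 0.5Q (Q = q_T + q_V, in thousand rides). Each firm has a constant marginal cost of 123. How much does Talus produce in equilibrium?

299

The follower Vertex best-responds to any q_T: π_V = (422 - 0.5Q)q_V - 123q_V.
Setting the follower's marginal profit to zero, 299 - (1/2)q_T - q_V = 0, i.e. q_V = (299 - (1/2)q_T).
The leader anticipates this reaction. Substituting into P = 422 - 0.5Q gives P = 545/2 - (1/4)q_T, so π_T = (545/2 - (1/4)q_T)q_T - 123q_T.
Maximising: ∂π_T/∂q_T = 299/2 - (1/2)q_T = 0, giving q_T = 299.
Then q_V = (299 - (1/2)·299) = 299/2.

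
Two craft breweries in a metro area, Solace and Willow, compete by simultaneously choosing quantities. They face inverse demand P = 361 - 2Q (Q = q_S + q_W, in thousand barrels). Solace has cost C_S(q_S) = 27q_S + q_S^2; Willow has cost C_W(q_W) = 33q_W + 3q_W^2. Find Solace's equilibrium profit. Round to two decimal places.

Solace's profit: π_S = (361 - 2Q)q_S - (27q_S + q_S²). Setting ∂π_S/∂q_S = 0: 334 - 6q_S - 2(q_W) = 0.
Willow's profit: π_W = (361 - 2Q)q_W - (33q_W + 3q_W²). Setting ∂π_W/∂q_W = 0: 328 - 10q_W - 2(q_S) = 0.
Best responses: q_S = (334 - 2q_W)/6, q_W = (328 - 2q_S)/10.
Solving the pair: q_S = 671/14, q_W = 325/14.
Price P = 361 - 2·(498/7) = 1531/7.
Solace's profit: (1531/7)·(671/14) - 27·(671/14) - (671/14)² = 6891.4439.

6891.44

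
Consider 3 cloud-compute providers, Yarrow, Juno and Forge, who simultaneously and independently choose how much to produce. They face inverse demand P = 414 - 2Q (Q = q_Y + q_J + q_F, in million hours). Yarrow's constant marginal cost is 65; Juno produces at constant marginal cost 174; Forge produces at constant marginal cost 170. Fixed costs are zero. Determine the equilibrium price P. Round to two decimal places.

Yarrow's profit: π_Y = (414 - 2Q)q_Y - (65q_Y). Setting ∂π_Y/∂q_Y = 0: 349 - 4q_Y - 2(q_J + q_F) = 0.
Juno's first-order condition: 240 - 4q_J - 2(q_Y + q_F) = 0.
Forge's first-order condition: 244 - 4q_F - 2(q_Y + q_J) = 0.
Adding the 3 first-order conditions: 833 − 8Q = 0, so Q = 833/8.
Back-substituting: q_Y = (349 − 833/4)/2 = 563/8, q_J = (240 − 833/4)/2 = 127/8, q_F = (244 − 833/4)/2 = 143/8.
Total output Q = 833/8, so price P = 414 - 2·(833/8) = 823/4.

205.75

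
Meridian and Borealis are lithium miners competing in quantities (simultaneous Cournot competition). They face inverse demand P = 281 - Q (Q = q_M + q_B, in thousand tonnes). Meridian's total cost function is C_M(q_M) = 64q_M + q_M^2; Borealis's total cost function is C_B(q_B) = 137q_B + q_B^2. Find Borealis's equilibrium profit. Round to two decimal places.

Meridian's profit: π_M = (281 - Q)q_M - (64q_M + q_M²). Setting ∂π_M/∂q_M = 0: 217 - 4q_M - (q_B) = 0.
Borealis's profit: π_B = (281 - Q)q_B - (137q_B + q_B²). Setting ∂π_B/∂q_B = 0: 144 - 4q_B - (q_M) = 0.
So q_M = (217 - q_B)/4 and q_B = (144 - q_M)/4.
Substituting one into the other gives q_M = 724/15 and q_B = 359/15.
Price P = 281 - 361/5 = 1044/5.
Borealis's profit: (1044/5)·(359/15) - 137·(359/15) - (359/15)² = 1145.6089.

1145.61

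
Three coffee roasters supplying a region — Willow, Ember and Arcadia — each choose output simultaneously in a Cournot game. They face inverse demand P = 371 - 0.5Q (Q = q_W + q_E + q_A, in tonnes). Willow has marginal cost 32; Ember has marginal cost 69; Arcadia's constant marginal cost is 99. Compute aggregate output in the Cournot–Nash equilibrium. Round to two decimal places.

456.50

Willow's profit: π_W = (371 - 0.5Q)q_W - (32q_W). Setting ∂π_W/∂q_W = 0: 339 - q_W - (1/2)(q_E + q_A) = 0.
Ember's first-order condition: 302 - q_E - (1/2)(q_W + q_A) = 0.
Arcadia's first-order condition: 272 - q_A - (1/2)(q_W + q_E) = 0.
Adding the 3 first-order conditions: 913 − 2Q = 0, so Q = 913/2.
Back-substituting: q_W = (339 − 913/4)/(1/2) = 443/2, q_E = (302 − 913/4)/(1/2) = 295/2, q_A = (272 − 913/4)/(1/2) = 175/2.
Total output Q = 443/2 + 295/2 + 175/2 = 913/2.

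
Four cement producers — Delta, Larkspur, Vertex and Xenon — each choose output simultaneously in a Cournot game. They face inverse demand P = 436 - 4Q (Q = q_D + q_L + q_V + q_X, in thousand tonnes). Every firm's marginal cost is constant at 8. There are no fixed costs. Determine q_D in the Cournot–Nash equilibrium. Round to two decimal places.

A representative firm's profit is π_i = q_i(436 - 4Q) - 8q_i.
Setting ∂π_i/∂q_i = 0 with rivals' quantities fixed: 428 - 8q_i - 4·Σ_{j≠i} q_j = 0.
With identical firms every q_j equals q_i, so Σ_{j≠i} q_j = 3q_i and 428 = 20q_i, giving q_i = 107/5.

21.40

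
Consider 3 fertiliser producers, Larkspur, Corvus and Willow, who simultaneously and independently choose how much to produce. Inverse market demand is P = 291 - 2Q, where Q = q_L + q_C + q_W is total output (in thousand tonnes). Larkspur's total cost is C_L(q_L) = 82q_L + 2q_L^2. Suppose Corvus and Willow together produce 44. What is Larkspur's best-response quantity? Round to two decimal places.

15.13

With rivals' combined output fixed at 44, Larkspur's profit is π_L = (291 - 2·44 - 2q_L)q_L - (82q_L + 2q_L²) = (203 - 2q_L)q_L - (82q_L + 2q_L²).
∂π_L/∂q_L = 121 - 8q_L = 0, so q_L = 121/8.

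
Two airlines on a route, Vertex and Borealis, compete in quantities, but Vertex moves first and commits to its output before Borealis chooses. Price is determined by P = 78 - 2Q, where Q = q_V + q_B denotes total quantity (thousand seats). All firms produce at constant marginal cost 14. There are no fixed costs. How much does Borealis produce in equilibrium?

8

The follower Borealis best-responds to any q_V: π_B = (78 - 2Q)q_B - 14q_B.
∂π_B/∂q_B = 64 - 2q_V - 4q_B = 0 gives the reaction function q_B = (64 - 2q_V)/4.
Vertex substitutes q_B(q_V) into its own profit: π_V = q_V(78 - 2q_V - (64 - 2q_V)/2) - 14q_V = (46 - q_V)q_V - 14q_V.
Maximising: ∂π_V/∂q_V = 32 - 2q_V = 0, giving q_V = 16.
Then q_B = (64 - 2·16)/4 = 8.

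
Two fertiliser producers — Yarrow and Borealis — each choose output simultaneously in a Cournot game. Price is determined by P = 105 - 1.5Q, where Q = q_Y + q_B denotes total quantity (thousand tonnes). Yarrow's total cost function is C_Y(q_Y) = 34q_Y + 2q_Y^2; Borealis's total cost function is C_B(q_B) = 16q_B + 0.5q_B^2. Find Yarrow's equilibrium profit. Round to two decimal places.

119.56

Yarrow's profit: π_Y = (105 - 1.5Q)q_Y - (34q_Y + 2q_Y²). Setting ∂π_Y/∂q_Y = 0: 71 - 7q_Y - (3/2)(q_B) = 0.
Borealis's profit: π_B = (105 - 1.5Q)q_B - (16q_B + (1/2)q_B²). Setting ∂π_B/∂q_B = 0: 89 - 4q_B - (3/2)(q_Y) = 0.
Rearranging gives the reaction functions q_Y = (71 - (3/2)q_B)/7 and q_B = (89 - (3/2)q_Y)/4.
Substituting one into the other gives q_Y = 602/103 and q_B = 20.0583.
Price P = 105 - (3/2)·25.9029 = 66.1456.
Yarrow's profit: 66.1456·(602/103) - 34·(602/103) - 2(602/103)² = 119.5602.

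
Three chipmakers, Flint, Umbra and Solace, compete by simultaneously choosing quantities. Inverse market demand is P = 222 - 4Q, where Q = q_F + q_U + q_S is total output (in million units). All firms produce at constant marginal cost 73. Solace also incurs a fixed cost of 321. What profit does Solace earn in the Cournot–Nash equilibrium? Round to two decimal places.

Each firm earns π_i = (222 - 4Q)q_i - 73q_i.
Setting ∂π_i/∂q_i = 0 with rivals' quantities fixed: 149 - 8q_i - 4·Σ_{j≠i} q_j = 0.
By symmetry each firm produces the same amount; substituting Σ_{j≠i} q_j = 2q_i yields q_i = 149/16.
Price P = 222 - 4·(447/16) = 441/4.
Solace's profit: (441/4 - 73)·(149/16) - 321 = 1657/64.

25.89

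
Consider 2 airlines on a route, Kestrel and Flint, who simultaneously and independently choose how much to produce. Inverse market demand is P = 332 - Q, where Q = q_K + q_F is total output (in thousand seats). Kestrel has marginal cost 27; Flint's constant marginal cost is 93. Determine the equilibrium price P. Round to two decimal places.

Kestrel's profit: π_K = (332 - Q)q_K - (27q_K). Setting ∂π_K/∂q_K = 0: 305 - 2q_K - (q_F) = 0.
Flint's profit: π_F = (332 - Q)q_F - (93q_F). Setting ∂π_F/∂q_F = 0: 239 - 2q_F - (q_K) = 0.
Best responses: q_K = (305 - q_F)/2, q_F = (239 - q_K)/2.
Substituting one into the other gives q_K = 371/3 and q_F = 173/3.
Total output Q = 544/3, so price P = 332 - 544/3 = 452/3.

150.67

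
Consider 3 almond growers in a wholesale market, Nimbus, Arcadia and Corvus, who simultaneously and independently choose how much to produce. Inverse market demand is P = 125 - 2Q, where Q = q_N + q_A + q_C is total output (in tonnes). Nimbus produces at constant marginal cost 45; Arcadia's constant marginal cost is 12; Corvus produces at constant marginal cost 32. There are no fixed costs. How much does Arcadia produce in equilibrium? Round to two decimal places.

20.75

Nimbus's profit: π_N = (125 - 2Q)q_N - (45q_N). Setting ∂π_N/∂q_N = 0: 80 - 4q_N - 2(q_A + q_C) = 0.
Arcadia's profit: π_A = (125 - 2Q)q_A - (12q_A). Setting ∂π_A/∂q_A = 0: 113 - 4q_A - 2(q_N + q_C) = 0.
Corvus's first-order condition: 93 - 4q_C - 2(q_N + q_A) = 0.
Summing all 3 equations gives 286 − 8Q = 0, hence Q = 143/4.
Back-substituting: q_N = (80 − 143/2)/2 = 17/4, q_A = (113 − 143/2)/2 = 83/4, q_C = (93 − 143/2)/2 = 43/4.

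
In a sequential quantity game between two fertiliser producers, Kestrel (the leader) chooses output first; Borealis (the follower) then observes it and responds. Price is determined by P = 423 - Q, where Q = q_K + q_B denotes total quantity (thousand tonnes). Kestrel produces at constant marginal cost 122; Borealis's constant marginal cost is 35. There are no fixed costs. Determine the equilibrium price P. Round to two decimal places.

175.50

The follower Borealis best-responds to any q_K: π_B = (423 - Q)q_B - 35q_B.
∂π_B/∂q_B = 388 - q_K - 2q_B = 0 gives the reaction function q_B = (388 - q_K)/2.
Kestrel substitutes q_B(q_K) into its own profit: π_K = q_K(423 - q_K - (388 - q_K)/2) - 122q_K = (229 - (1/2)q_K)q_K - 122q_K.
Leader FOC: 107 - q_K = 0, so q_K = 107.
Then q_B = (388 - 107)/2 = 281/2.
Total output Q = 495/2, so price P = 423 - 495/2 = 351/2.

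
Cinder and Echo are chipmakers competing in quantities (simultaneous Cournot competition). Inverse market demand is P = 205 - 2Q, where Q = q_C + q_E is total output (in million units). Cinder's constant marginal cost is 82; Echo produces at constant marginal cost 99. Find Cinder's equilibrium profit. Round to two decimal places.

Cinder's profit: π_C = (205 - 2Q)q_C - (82q_C). Setting ∂π_C/∂q_C = 0: 123 - 4q_C - 2(q_E) = 0.
Echo's first-order condition: 106 - 4q_E - 2(q_C) = 0.
Rearranging gives the reaction functions q_C = (123 - 2q_E)/4 and q_E = (106 - 2q_C)/4.
Substituting one into the other gives q_C = 70/3 and q_E = 89/6.
Price P = 205 - 2·(229/6) = 386/3.
Cinder's profit: (386/3 - 82)·(70/3) = 1088.8889.

1088.89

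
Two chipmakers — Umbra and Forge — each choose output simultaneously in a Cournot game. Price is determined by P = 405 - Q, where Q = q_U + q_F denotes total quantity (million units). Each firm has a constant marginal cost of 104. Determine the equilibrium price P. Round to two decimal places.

A representative firm's profit is π_i = q_i(405 - Q) - 104q_i.
First-order condition (treating rivals' output as given): 301 - 2q_i - q_j = 0.
With identical firms every q_j equals q_i, so q_j = q_i and 301 = 3q_i, giving q_i = 301/3.
Total output Q = 602/3, so price P = 405 - 602/3 = 613/3.

204.33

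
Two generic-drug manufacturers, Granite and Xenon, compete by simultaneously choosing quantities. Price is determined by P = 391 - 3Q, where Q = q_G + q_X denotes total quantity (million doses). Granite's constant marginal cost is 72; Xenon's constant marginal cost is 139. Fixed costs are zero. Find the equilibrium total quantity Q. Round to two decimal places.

Granite's profit: π_G = (391 - 3Q)q_G - (72q_G). Setting ∂π_G/∂q_G = 0: 319 - 6q_G - 3(q_X) = 0.
Xenon's profit: π_X = (391 - 3Q)q_X - (139q_X). Setting ∂π_X/∂q_X = 0: 252 - 6q_X - 3(q_G) = 0.
Rearranging gives the reaction functions q_G = (319 - 3q_X)/6 and q_X = (252 - 3q_G)/6.
Substituting one into the other gives q_G = 386/9 and q_X = 185/9.
Total output Q = 386/9 + 185/9 = 571/9.

63.44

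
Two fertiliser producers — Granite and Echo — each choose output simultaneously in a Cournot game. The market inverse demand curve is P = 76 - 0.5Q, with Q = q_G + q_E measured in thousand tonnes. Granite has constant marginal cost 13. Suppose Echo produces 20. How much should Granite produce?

53

With the rival's output fixed at 20, Granite's profit is π_G = (76 - (1/2)·20 - (1/2)q_G)q_G - (13q_G) = (66 - (1/2)q_G)q_G - (13q_G).
∂π_G/∂q_G = 53 - q_G = 0, so q_G = 53.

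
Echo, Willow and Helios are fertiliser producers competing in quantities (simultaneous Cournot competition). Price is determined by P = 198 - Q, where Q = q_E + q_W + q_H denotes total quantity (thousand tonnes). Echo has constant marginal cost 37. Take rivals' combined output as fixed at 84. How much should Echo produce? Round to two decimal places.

With rivals' combined output fixed at 84, Echo's profit is π_E = (198 - 84 - q_E)q_E - (37q_E) = (114 - q_E)q_E - (37q_E).
∂π_E/∂q_E = 77 - 2q_E = 0, so q_E = 77/2.

38.50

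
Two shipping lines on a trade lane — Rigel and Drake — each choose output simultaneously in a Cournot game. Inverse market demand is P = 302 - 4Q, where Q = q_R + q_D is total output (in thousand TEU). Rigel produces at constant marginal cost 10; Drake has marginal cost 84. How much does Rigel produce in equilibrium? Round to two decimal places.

30.50

Rigel's profit: π_R = (302 - 4Q)q_R - (10q_R). Setting ∂π_R/∂q_R = 0: 292 - 8q_R - 4(q_D) = 0.
Drake's first-order condition: 218 - 8q_D - 4(q_R) = 0.
Best responses: q_R = (292 - 4q_D)/8, q_D = (218 - 4q_R)/8.
Solving the pair: q_R = 61/2, q_D = 12.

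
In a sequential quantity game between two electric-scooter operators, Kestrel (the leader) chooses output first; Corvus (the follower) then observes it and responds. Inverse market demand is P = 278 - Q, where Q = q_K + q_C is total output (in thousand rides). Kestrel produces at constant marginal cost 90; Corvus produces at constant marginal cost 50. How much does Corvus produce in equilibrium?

Solve by backward induction. Given q_K, the follower Corvus maximises π_C = (278 - q_K - q_C)q_C - 50q_C.
Setting the follower's marginal profit to zero, 228 - q_K - 2q_C = 0, i.e. q_C = (228 - q_K)/2.
Kestrel substitutes q_C(q_K) into its own profit: π_K = q_K(278 - q_K - (228 - q_K)/2) - 90q_K = (164 - (1/2)q_K)q_K - 90q_K.
Leader FOC: 74 - q_K = 0, so q_K = 74.
Then q_C = (228 - 74)/2 = 77.

77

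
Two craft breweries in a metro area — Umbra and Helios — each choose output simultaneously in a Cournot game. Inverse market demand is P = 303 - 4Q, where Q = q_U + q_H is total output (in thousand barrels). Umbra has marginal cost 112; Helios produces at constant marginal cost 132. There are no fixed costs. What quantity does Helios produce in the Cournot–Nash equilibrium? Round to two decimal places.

Umbra's profit: π_U = (303 - 4Q)q_U - (112q_U). Setting ∂π_U/∂q_U = 0: 191 - 8q_U - 4(q_H) = 0.
Helios's profit: π_H = (303 - 4Q)q_H - (132q_H). Setting ∂π_H/∂q_H = 0: 171 - 8q_H - 4(q_U) = 0.
Best responses: q_U = (191 - 4q_H)/8, q_H = (171 - 4q_U)/8.
Solving the pair: q_U = 211/12, q_H = 151/12.

12.58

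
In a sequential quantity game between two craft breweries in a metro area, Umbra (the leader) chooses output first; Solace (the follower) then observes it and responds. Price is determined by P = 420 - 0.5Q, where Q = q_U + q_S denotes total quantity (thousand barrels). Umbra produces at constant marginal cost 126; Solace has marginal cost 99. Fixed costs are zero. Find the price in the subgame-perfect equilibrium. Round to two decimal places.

192.75

Solve by backward induction. Given q_U, the follower Solace maximises π_S = (420 - (1/2)q_U - (1/2)q_S)q_S - 99q_S.
Follower FOC: 321 - (1/2)q_U - q_S = 0, so q_S(q_U) = (321 - (1/2)q_U).
The leader anticipates this reaction. Substituting into P = 420 - 0.5Q gives P = 519/2 - (1/4)q_U, so π_U = (519/2 - (1/4)q_U)q_U - 126q_U.
The leader's first-order condition 267/2 - (1/2)q_U = 0 yields q_U = 267.
Then q_S = (321 - (1/2)·267) = 375/2.
Total output Q = 909/2, so price P = 420 - (1/2)·(909/2) = 771/4.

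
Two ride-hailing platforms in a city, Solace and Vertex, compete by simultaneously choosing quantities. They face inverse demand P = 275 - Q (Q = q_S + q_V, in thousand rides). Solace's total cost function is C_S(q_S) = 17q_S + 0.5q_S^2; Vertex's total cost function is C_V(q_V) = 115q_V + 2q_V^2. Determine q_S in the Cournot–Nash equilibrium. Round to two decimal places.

81.65

Solace's profit: π_S = (275 - Q)q_S - (17q_S + (1/2)q_S²). Setting ∂π_S/∂q_S = 0: 258 - 3q_S - (q_V) = 0.
Vertex's profit: π_V = (275 - Q)q_V - (115q_V + 2q_V²). Setting ∂π_V/∂q_V = 0: 160 - 6q_V - (q_S) = 0.
Best responses: q_S = (258 - q_V)/3, q_V = (160 - q_S)/6.
Solving the pair: q_S = 1388/17, q_V = 222/17.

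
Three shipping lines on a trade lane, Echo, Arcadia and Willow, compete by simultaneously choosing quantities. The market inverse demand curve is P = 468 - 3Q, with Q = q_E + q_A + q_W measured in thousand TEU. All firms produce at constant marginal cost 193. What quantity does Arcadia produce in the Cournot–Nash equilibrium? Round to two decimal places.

A representative firm's profit is π_i = q_i(468 - 3Q) - 193q_i.
Setting ∂π_i/∂q_i = 0 with rivals' quantities fixed: 275 - 6q_i - 3·Σ_{j≠i} q_j = 0.
By symmetry each firm produces the same amount; substituting Σ_{j≠i} q_j = 2q_i yields q_i = 275/12.

22.92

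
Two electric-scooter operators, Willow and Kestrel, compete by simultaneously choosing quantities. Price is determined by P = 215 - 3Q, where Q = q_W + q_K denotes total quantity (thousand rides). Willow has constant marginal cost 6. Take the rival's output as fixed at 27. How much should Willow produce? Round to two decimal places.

With the rival's output fixed at 27, Willow's profit is π_W = (215 - 3·27 - 3q_W)q_W - (6q_W) = (134 - 3q_W)q_W - (6q_W).
∂π_W/∂q_W = 128 - 6q_W = 0, so q_W = 64/3.

21.33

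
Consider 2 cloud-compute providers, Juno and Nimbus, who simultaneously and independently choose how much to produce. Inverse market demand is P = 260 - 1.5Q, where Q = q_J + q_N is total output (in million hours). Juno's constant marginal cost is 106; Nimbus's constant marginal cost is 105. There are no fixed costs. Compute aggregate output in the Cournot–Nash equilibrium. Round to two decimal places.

68.67

Juno's profit: π_J = (260 - 1.5Q)q_J - (106q_J). Setting ∂π_J/∂q_J = 0: 154 - 3q_J - (3/2)(q_N) = 0.
Nimbus's first-order condition: 155 - 3q_N - (3/2)(q_J) = 0.
Best responses: q_J = (154 - (3/2)q_N)/3, q_N = (155 - (3/2)q_J)/3.
Substituting one into the other gives q_J = 34 and q_N = 104/3.
Total output Q = 34 + 104/3 = 206/3.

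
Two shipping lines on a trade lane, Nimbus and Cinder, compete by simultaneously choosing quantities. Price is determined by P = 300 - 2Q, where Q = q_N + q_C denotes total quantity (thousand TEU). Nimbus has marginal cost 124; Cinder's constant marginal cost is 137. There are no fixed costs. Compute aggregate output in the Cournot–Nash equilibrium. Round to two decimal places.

Nimbus's profit: π_N = (300 - 2Q)q_N - (124q_N). Setting ∂π_N/∂q_N = 0: 176 - 4q_N - 2(q_C) = 0.
Cinder's first-order condition: 163 - 4q_C - 2(q_N) = 0.
So q_N = (176 - 2q_C)/4 and q_C = (163 - 2q_N)/4.
Solving the pair: q_N = 63/2, q_C = 25.
Total output Q = 63/2 + 25 = 113/2.

56.50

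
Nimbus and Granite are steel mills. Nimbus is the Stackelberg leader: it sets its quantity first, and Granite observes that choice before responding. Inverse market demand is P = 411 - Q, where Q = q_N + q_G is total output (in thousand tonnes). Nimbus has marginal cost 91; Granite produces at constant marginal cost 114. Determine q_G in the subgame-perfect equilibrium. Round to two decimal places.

62.75

The follower Granite best-responds to any q_N: π_G = (411 - Q)q_G - 114q_G.
Follower FOC: 297 - q_N - 2q_G = 0, so q_G(q_N) = (297 - q_N)/2.
The leader anticipates this reaction. Substituting into P = 411 - Q gives P = 525/2 - (1/2)q_N, so π_N = (525/2 - (1/2)q_N)q_N - 91q_N.
Maximising: ∂π_N/∂q_N = 343/2 - q_N = 0, giving q_N = 343/2.
Then q_G = (297 - 343/2)/2 = 251/4.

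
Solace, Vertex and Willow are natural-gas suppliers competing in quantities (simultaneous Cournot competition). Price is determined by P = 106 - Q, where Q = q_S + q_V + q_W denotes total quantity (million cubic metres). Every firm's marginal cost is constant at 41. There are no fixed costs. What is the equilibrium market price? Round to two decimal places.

57.25

Each firm earns π_i = (106 - Q)q_i - 41q_i.
First-order condition (treating rivals' output as given): 65 - 2q_i - Σ_{j≠i} q_j = 0.
By symmetry each firm produces the same amount; substituting Σ_{j≠i} q_j = 2q_i yields q_i = 65/4.
Total output Q = 195/4, so price P = 106 - 195/4 = 229/4.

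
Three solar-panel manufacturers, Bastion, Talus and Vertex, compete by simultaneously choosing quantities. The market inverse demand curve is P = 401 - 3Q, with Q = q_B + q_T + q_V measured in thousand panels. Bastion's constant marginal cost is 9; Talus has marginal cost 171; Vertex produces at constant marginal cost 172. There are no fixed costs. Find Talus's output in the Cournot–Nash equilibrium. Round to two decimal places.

Bastion's profit: π_B = (401 - 3Q)q_B - (9q_B). Setting ∂π_B/∂q_B = 0: 392 - 6q_B - 3(q_T + q_V) = 0.
Talus's profit: π_T = (401 - 3Q)q_T - (171q_T). Setting ∂π_T/∂q_T = 0: 230 - 6q_T - 3(q_B + q_V) = 0.
Vertex's first-order condition: 229 - 6q_V - 3(q_B + q_T) = 0.
Summing all 3 equations gives 851 − 12Q = 0, hence Q = 851/12.
Back-substituting: q_B = (392 − 851/4)/3 = 239/4, q_T = (230 − 851/4)/3 = 23/4, q_V = (229 − 851/4)/3 = 65/12.

5.75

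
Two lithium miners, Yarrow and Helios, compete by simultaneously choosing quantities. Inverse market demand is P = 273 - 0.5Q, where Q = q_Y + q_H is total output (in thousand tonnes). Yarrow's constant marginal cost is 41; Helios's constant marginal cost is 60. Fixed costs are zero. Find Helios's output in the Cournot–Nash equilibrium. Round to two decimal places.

129.33

Yarrow's profit: π_Y = (273 - 0.5Q)q_Y - (41q_Y). Setting ∂π_Y/∂q_Y = 0: 232 - q_Y - (1/2)(q_H) = 0.
Helios's first-order condition: 213 - q_H - (1/2)(q_Y) = 0.
Rearranging gives the reaction functions q_Y = (232 - (1/2)q_H) and q_H = (213 - (1/2)q_Y).
Substituting one into the other gives q_Y = 502/3 and q_H = 388/3.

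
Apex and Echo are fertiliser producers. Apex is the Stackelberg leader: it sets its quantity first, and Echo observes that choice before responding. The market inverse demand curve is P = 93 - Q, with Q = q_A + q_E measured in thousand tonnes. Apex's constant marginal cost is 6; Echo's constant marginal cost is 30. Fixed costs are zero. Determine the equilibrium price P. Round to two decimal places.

33.75

Solve by backward induction. Given q_A, the follower Echo maximises π_E = (93 - q_A - q_E)q_E - 30q_E.
Setting the follower's marginal profit to zero, 63 - q_A - 2q_E = 0, i.e. q_E = (63 - q_A)/2.
The leader anticipates this reaction. Substituting into P = 93 - Q gives P = 123/2 - (1/2)q_A, so π_A = (123/2 - (1/2)q_A)q_A - 6q_A.
Leader FOC: 111/2 - q_A = 0, so q_A = 111/2.
Then q_E = (63 - 111/2)/2 = 15/4.
Total output Q = 237/4, so price P = 93 - 237/4 = 135/4.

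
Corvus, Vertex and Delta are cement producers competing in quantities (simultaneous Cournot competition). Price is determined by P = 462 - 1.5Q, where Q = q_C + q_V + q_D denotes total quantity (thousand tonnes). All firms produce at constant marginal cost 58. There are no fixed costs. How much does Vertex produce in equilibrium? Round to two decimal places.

67.33

Each firm earns π_i = (462 - 1.5Q)q_i - 58q_i.
Setting ∂π_i/∂q_i = 0 with rivals' quantities fixed: 404 - 3q_i - (3/2)·Σ_{j≠i} q_j = 0.
By symmetry each firm produces the same amount; substituting Σ_{j≠i} q_j = 2q_i yields q_i = 404/6 = 202/3.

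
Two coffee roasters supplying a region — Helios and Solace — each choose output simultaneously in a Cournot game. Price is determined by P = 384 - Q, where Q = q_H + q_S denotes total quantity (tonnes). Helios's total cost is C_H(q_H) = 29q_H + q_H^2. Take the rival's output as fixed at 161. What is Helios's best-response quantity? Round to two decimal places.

48.50

With the rival's output fixed at 161, Helios's profit is π_H = (384 - 161 - q_H)q_H - (29q_H + q_H²) = (223 - q_H)q_H - (29q_H + q_H²).
∂π_H/∂q_H = 194 - 4q_H = 0, so q_H = 97/2.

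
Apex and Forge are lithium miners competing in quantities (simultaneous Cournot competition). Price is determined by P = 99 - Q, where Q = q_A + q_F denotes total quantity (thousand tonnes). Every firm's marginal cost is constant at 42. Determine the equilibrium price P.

61

Each firm earns π_i = (99 - Q)q_i - 42q_i.
First-order condition (treating rivals' output as given): 57 - 2q_i - q_j = 0.
By symmetry each firm produces the same amount; substituting q_j = q_i yields q_i = 57/3 = 19.
Total output Q = 38, so price P = 99 - 38 = 61.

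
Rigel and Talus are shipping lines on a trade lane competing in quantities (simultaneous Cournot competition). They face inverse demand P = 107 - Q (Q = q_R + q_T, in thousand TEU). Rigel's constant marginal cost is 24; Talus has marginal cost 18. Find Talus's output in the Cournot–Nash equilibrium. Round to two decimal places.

Rigel's profit: π_R = (107 - Q)q_R - (24q_R). Setting ∂π_R/∂q_R = 0: 83 - 2q_R - (q_T) = 0.
Talus's profit: π_T = (107 - Q)q_T - (18q_T). Setting ∂π_T/∂q_T = 0: 89 - 2q_T - (q_R) = 0.
Best responses: q_R = (83 - q_T)/2, q_T = (89 - q_R)/2.
Solving the pair: q_R = 77/3, q_T = 95/3.

31.67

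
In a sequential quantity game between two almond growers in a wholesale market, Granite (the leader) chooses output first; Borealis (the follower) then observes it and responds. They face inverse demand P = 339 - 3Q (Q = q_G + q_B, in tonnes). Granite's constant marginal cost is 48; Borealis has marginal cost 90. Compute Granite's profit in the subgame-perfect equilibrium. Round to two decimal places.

Solve by backward induction. Given q_G, the follower Borealis maximises π_B = (339 - 3q_G - 3q_B)q_B - 90q_B.
∂π_B/∂q_B = 249 - 3q_G - 6q_B = 0 gives the reaction function q_B = (249 - 3q_G)/6.
The leader anticipates this reaction. Substituting into P = 339 - 3Q gives P = 429/2 - (3/2)q_G, so π_G = (429/2 - (3/2)q_G)q_G - 48q_G.
Maximising: ∂π_G/∂q_G = 333/2 - 3q_G = 0, giving q_G = 111/2.
Then q_B = (249 - 3·(111/2))/6 = 55/4.
Price P = 339 - 3·(277/4) = 525/4.
Granite's profit: (525/4 - 48)·(111/2) = 4620.3750.

4620.38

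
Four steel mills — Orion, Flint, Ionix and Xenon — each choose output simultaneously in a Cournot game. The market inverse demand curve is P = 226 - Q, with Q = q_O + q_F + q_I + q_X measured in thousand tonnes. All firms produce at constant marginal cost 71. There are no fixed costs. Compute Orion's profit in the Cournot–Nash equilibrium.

961

A representative firm's profit is π_i = q_i(226 - Q) - 71q_i.
First-order condition (treating rivals' output as given): 155 - 2q_i - Σ_{j≠i} q_j = 0.
By symmetry each firm produces the same amount; substituting Σ_{j≠i} q_j = 3q_i yields q_i = 155/5 = 31.
Price P = 226 - 124 = 102.
Orion's profit: (102 - 71)·31 = 961.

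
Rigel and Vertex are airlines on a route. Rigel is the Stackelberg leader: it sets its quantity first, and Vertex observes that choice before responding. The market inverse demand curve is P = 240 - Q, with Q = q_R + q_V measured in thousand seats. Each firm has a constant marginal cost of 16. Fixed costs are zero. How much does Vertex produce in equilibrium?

56

Solve by backward induction. Given q_R, the follower Vertex maximises π_V = (240 - q_R - q_V)q_V - 16q_V.
Follower FOC: 224 - q_R - 2q_V = 0, so q_V(q_R) = (224 - q_R)/2.
Rigel substitutes q_V(q_R) into its own profit: π_R = q_R(240 - q_R - (224 - q_R)/2) - 16q_R = (128 - (1/2)q_R)q_R - 16q_R.
Leader FOC: 112 - q_R = 0, so q_R = 112.
Then q_V = (224 - 112)/2 = 56.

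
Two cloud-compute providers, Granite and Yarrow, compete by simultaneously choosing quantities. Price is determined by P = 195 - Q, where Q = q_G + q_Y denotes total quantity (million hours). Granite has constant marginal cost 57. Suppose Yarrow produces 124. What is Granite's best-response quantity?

With the rival's output fixed at 124, Granite's profit is π_G = (195 - 124 - q_G)q_G - (57q_G) = (71 - q_G)q_G - (57q_G).
∂π_G/∂q_G = 14 - 2q_G = 0, so q_G = 7.

7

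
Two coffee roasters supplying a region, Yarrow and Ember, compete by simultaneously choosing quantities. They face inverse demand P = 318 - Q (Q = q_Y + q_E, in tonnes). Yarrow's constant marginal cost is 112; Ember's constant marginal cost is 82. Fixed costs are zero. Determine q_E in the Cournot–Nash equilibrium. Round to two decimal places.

88.67

Yarrow's profit: π_Y = (318 - Q)q_Y - (112q_Y). Setting ∂π_Y/∂q_Y = 0: 206 - 2q_Y - (q_E) = 0.
Ember's first-order condition: 236 - 2q_E - (q_Y) = 0.
Best responses: q_Y = (206 - q_E)/2, q_E = (236 - q_Y)/2.
Substituting one into the other gives q_Y = 176/3 and q_E = 266/3.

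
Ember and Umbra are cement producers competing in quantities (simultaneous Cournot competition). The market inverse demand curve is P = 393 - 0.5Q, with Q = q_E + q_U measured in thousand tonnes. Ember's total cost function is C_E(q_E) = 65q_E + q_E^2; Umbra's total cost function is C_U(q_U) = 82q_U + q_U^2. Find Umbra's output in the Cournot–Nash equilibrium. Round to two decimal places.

Ember's profit: π_E = (393 - 0.5Q)q_E - (65q_E + q_E²). Setting ∂π_E/∂q_E = 0: 328 - 3q_E - (1/2)(q_U) = 0.
Umbra's profit: π_U = (393 - 0.5Q)q_U - (82q_U + q_U²). Setting ∂π_U/∂q_U = 0: 311 - 3q_U - (1/2)(q_E) = 0.
Best responses: q_E = (328 - (1/2)q_U)/3, q_U = (311 - (1/2)q_E)/3.
Solving the pair: q_E = 94.6857, q_U = 87.8857.

87.89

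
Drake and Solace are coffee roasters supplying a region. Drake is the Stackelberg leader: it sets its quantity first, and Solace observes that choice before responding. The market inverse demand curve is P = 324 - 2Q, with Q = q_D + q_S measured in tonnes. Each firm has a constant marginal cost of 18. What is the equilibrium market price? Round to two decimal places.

Solve by backward induction. Given q_D, the follower Solace maximises π_S = (324 - 2q_D - 2q_S)q_S - 18q_S.
Follower FOC: 306 - 2q_D - 4q_S = 0, so q_S(q_D) = (306 - 2q_D)/4.
Drake substitutes q_S(q_D) into its own profit: π_D = q_D(324 - 2q_D - (306 - 2q_D)/2) - 18q_D = (171 - q_D)q_D - 18q_D.
Maximising: ∂π_D/∂q_D = 153 - 2q_D = 0, giving q_D = 153/2.
Then q_S = (306 - 2·(153/2))/4 = 153/4.
Total output Q = 459/4, so price P = 324 - 2·(459/4) = 189/2.

94.50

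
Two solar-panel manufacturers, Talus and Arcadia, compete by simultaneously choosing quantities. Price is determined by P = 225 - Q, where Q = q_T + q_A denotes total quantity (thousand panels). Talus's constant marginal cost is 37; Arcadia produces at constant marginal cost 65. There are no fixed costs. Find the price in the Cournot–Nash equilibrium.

109

Talus's profit: π_T = (225 - Q)q_T - (37q_T). Setting ∂π_T/∂q_T = 0: 188 - 2q_T - (q_A) = 0.
Arcadia's first-order condition: 160 - 2q_A - (q_T) = 0.
So q_T = (188 - q_A)/2 and q_A = (160 - q_T)/2.
Solving the pair: q_T = 72, q_A = 44.
Total output Q = 116, so price P = 225 - 116 = 109.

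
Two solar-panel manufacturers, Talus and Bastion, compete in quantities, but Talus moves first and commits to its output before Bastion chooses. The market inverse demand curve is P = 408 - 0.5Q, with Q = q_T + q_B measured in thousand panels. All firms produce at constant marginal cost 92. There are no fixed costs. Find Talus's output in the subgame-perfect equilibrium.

316

The follower Bastion best-responds to any q_T: π_B = (408 - 0.5Q)q_B - 92q_B.
Setting the follower's marginal profit to zero, 316 - (1/2)q_T - q_B = 0, i.e. q_B = (316 - (1/2)q_T).
The leader anticipates this reaction. Substituting into P = 408 - 0.5Q gives P = 250 - (1/4)q_T, so π_T = (250 - (1/4)q_T)q_T - 92q_T.
Leader FOC: 158 - (1/2)q_T = 0, so q_T = 316.
Then q_B = (316 - (1/2)·316) = 158.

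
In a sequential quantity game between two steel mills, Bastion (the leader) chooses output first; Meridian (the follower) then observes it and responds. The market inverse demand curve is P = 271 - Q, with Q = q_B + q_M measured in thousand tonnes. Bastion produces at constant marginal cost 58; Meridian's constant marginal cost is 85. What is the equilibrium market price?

118

The follower Meridian best-responds to any q_B: π_M = (271 - Q)q_M - 85q_M.
Follower FOC: 186 - q_B - 2q_M = 0, so q_M(q_B) = (186 - q_B)/2.
Bastion substitutes q_M(q_B) into its own profit: π_B = q_B(271 - q_B - (186 - q_B)/2) - 58q_B = (178 - (1/2)q_B)q_B - 58q_B.
The leader's first-order condition 120 - q_B = 0 yields q_B = 120.
Then q_M = (186 - 120)/2 = 33.
Total output Q = 153, so price P = 271 - 153 = 118.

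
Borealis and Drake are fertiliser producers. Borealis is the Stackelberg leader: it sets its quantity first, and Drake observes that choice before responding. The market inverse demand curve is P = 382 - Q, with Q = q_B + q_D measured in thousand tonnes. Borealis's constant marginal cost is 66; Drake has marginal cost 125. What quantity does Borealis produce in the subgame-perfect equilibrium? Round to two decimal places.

Solve by backward induction. Given q_B, the follower Drake maximises π_D = (382 - q_B - q_D)q_D - 125q_D.
Setting the follower's marginal profit to zero, 257 - q_B - 2q_D = 0, i.e. q_D = (257 - q_B)/2.
Borealis substitutes q_D(q_B) into its own profit: π_B = q_B(382 - q_B - (257 - q_B)/2) - 66q_B = (507/2 - (1/2)q_B)q_B - 66q_B.
The leader's first-order condition 375/2 - q_B = 0 yields q_B = 375/2.
Then q_D = (257 - 375/2)/2 = 139/4.

187.50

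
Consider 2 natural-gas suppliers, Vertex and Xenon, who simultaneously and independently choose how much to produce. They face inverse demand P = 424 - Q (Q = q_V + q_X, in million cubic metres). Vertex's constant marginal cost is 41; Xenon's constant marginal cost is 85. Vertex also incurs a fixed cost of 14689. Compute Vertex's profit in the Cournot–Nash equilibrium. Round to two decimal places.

5569.78

Vertex's profit: π_V = (424 - Q)q_V - (41q_V). Setting ∂π_V/∂q_V = 0: 383 - 2q_V - (q_X) = 0.
Xenon's profit: π_X = (424 - Q)q_X - (85q_X). Setting ∂π_X/∂q_X = 0: 339 - 2q_X - (q_V) = 0.
Best responses: q_V = (383 - q_X)/2, q_X = (339 - q_V)/2.
Solving the pair: q_V = 427/3, q_X = 295/3.
Price P = 424 - 722/3 = 550/3.
Vertex's profit: (550/3 - 41)·(427/3) - 14689 = 5569.7778.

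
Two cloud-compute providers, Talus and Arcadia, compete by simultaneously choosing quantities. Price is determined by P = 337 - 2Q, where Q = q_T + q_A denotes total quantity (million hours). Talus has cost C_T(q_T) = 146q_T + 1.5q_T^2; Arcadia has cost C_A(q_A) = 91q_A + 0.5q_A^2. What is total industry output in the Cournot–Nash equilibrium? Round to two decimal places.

Talus's profit: π_T = (337 - 2Q)q_T - (146q_T + (3/2)q_T²). Setting ∂π_T/∂q_T = 0: 191 - 7q_T - 2(q_A) = 0.
Arcadia's profit: π_A = (337 - 2Q)q_A - (91q_A + (1/2)q_A²). Setting ∂π_A/∂q_A = 0: 246 - 5q_A - 2(q_T) = 0.
Rearranging gives the reaction functions q_T = (191 - 2q_A)/7 and q_A = (246 - 2q_T)/5.
Substituting one into the other gives q_T = 463/31 and q_A = 1340/31.
Total output Q = 463/31 + 1340/31 = 1803/31.

58.16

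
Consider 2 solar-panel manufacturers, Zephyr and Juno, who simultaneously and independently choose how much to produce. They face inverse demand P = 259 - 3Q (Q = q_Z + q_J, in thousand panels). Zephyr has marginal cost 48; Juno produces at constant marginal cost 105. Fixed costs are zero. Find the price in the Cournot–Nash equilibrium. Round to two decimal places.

Zephyr's profit: π_Z = (259 - 3Q)q_Z - (48q_Z). Setting ∂π_Z/∂q_Z = 0: 211 - 6q_Z - 3(q_J) = 0.
Juno's first-order condition: 154 - 6q_J - 3(q_Z) = 0.
Best responses: q_Z = (211 - 3q_J)/6, q_J = (154 - 3q_Z)/6.
Substituting one into the other gives q_Z = 268/9 and q_J = 97/9.
Total output Q = 365/9, so price P = 259 - 3·(365/9) = 412/3.

137.33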